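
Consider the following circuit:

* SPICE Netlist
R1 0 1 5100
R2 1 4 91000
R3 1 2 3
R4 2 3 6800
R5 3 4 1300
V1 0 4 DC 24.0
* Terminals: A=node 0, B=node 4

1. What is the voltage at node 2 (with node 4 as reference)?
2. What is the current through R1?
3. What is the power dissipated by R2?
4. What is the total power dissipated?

Nodal analysis, taking node 4 as the 0 V reference.
Source V1 fixes V_0 = 24 V.
KCL at each unknown node (sum of currents leaving = 0; resistances in Ω):
  Node 1: (V_1 - 24)/5100 + (V_1 - 0)/91000 + (V_1 - V_2)/3 = 0
  Node 2: (V_2 - V_1)/3 + (V_2 - V_3)/6800 = 0
  Node 3: (V_3 - V_2)/6800 + (V_3 - 0)/1300 = 0
Collecting terms (coefficients in siemens):
  0.3335·V_1 - 0.3333·V_2 = 0.004706
  0.3335·V_2 - 0.3333·V_1 - 0.0001471·V_3 = 0
  0.0009163·V_3 - 0.0001471·V_2 = 0
Solving these 3 simultaneous equations (Gaussian elimination) gives:
  V_1 = 14.24 V, V_2 = 14.23 V, V_3 = 2.285 V
Part 1:
  Read off the nodal solution: V_2 = 14.23 V
Part 2:
  I_R1 = (V_0 - V_1)/R1 = (24 - 14.24)/5100 = 0.001914 A
  Magnitude: I_R1 = 0.001914 A
Part 3:
  I_R2 = (V_1 - V_4)/R2 = (14.24 - 0)/91000 = 0.0001565 A
  P_R2 = I_R2² × R2 = (0.0001565)² × 91000 = 0.002228 W
Part 4:
  Power in each resistor, P = (ΔV)²/R:
    P_R1 = (24 - 14.24)²/5100 = 0.01868 W
    P_R2 = (14.24 - 0)²/91000 = 0.002228 W
    P_R3 = (14.24 - 14.23)²/3 = 0.000009265 W
    P_R4 = (14.23 - 2.285)²/6800 = 0.021 W
    P_R5 = (2.285 - 0)²/1300 = 0.004015 W
  P_total = P_R1 + P_R2 + P_R3 + P_R4 + P_R5 = 0.04593 W

Final answers:
1. V_2 = 14.23 V
2. I_R1 = 0.001914 A
3. P_R2 = 0.002228 W
4. P_total = 0.04593 W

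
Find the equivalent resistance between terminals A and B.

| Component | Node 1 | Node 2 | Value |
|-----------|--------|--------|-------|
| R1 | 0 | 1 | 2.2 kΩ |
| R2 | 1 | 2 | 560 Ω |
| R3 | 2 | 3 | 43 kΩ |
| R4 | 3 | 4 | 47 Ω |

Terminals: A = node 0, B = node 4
Reduce the network between node 0 (A) and node 4 (B) by series/parallel combination:
  Rs1 = R1 + R2 (series, joined only at node 1) = 2200 + 560 = 2760 Ω
  Rs2 = R3 + Rs1 (series, joined only at node 2) = 43000 + 2760 = 45760 Ω
  Rs3 = R4 + Rs2 (series, joined only at node 3) = 47 + 45760 = 45810 Ω
R_eq = 45.81 kΩ

Final answer: 45.81 kΩ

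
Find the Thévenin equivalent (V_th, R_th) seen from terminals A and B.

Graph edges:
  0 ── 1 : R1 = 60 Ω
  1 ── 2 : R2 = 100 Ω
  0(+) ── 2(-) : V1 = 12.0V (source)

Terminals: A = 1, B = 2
Step 1 — V_th is the open-circuit voltage V_A - V_B (nothing connected across the terminals).
Nodal analysis, taking node 2 as the 0 V reference.
Source V1 fixes V_0 = 12 V.
KCL at each unknown node (sum of currents leaving = 0; resistances in Ω):
  Node 1: (V_1 - 12)/60 + (V_1 - 0)/100 = 0
Collecting terms: 0.02667 × V_1 = 0.2  =>  V_1 = 7.5 V
V_th = V_1 - V_2 = 7.5 - 0 = 7.5 V
Step 2 — R_th: zero the source — replace V1 by a short circuit (node 2 merges into node 0) — and find the resistance seen between A (node 1) and B (node 0).
Reduce the network between node 1 (A) and node 0 (B) by series/parallel combination:
  Rp1 = R1 ‖ R2 (parallel, both between nodes 0 and 1) = 1/(1/60 + 1/100) = 37.5 Ω
R_th = 37.5 Ω

Final answer: V_th = 7.5 V, R_th = 37.5 Ω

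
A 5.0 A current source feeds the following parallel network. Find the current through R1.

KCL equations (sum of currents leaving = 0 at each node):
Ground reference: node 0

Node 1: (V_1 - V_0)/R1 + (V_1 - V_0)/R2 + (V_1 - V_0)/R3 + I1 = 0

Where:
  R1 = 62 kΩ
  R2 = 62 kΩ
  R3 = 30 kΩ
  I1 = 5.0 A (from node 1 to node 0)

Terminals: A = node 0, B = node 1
All resistors sit directly between nodes 0 and 1, so they are in parallel and share one voltage V; the full source current 5 A splits among them.
1/R_par = 1/62000 + 1/62000 + 1/30000 = 0.00006559 S  =>  R_par = 15250 Ω
V = I × R_par = 5 × 15250 = 76230 V
I_R1 = V/R1 = 76230/62000 = 1.23 A

Final answer: 1.23 A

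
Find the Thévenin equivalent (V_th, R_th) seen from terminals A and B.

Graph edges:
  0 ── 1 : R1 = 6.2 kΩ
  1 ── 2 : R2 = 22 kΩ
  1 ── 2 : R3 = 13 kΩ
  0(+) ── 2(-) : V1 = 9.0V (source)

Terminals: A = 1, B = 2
Step 1 — V_th is the open-circuit voltage V_A - V_B (nothing connected across the terminals).
Nodal analysis, taking node 2 as the 0 V reference.
Source V1 fixes V_0 = 9 V.
KCL at each unknown node (sum of currents leaving = 0; resistances in Ω):
  Node 1: (V_1 - 9)/6200 + (V_1 - 0)/22000 + (V_1 - 0)/13000 = 0
Collecting terms: 0.0002837 × V_1 = 0.001452  =>  V_1 = 5.117 V
V_th = V_1 - V_2 = 5.117 - 0 = 5.117 V
Step 2 — R_th: zero the source — replace V1 by a short circuit (node 2 merges into node 0) — and find the resistance seen between A (node 1) and B (node 0).
Reduce the network between node 1 (A) and node 0 (B) by series/parallel combination:
  Rp1 = R1 ‖ R2 ‖ R3 (parallel, all between nodes 0 and 1) = 1/(1/6200 + 1/22000 + 1/13000) = 3525 Ω
R_th = 3.525 kΩ

Final answer: V_th = 5.117 V, R_th = 3.525 kΩ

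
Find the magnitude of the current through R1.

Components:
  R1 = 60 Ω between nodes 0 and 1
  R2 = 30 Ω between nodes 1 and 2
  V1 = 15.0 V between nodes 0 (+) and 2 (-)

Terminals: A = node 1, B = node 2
Nodal analysis, taking node 2 as the 0 V reference.
Source V1 fixes V_0 = 15 V.
KCL at each unknown node (sum of currents leaving = 0; resistances in Ω):
  Node 1: (V_1 - 15)/60 + (V_1 - 0)/30 = 0
Collecting terms: 0.05 × V_1 = 0.25  =>  V_1 = 5 V
I_R1 = (V_0 - V_1)/R1 = (15 - 5)/60 = 0.1667 A
|I_R1| = 0.1667 A

Final answer: |I_R1| = 0.1667 A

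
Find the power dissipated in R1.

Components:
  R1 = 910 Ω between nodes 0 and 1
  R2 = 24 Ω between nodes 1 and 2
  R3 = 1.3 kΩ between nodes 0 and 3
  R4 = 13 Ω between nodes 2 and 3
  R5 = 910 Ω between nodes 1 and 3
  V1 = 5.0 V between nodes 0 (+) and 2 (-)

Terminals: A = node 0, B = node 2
Nodal analysis, taking node 2 as the 0 V reference.
Source V1 fixes V_0 = 5 V.
KCL at each unknown node (sum of currents leaving = 0; resistances in Ω):
  Node 1: (V_1 - 5)/910 + (V_1 - 0)/24 + (V_1 - V_3)/910 = 0
  Node 3: (V_3 - 5)/1300 + (V_3 - 0)/13 + (V_3 - V_1)/910 = 0
Collecting terms (coefficients in siemens):
  0.04386·V_1 - 0.001099·V_3 = 0.005495
  0.07879·V_3 - 0.001099·V_1 = 0.003846
Determinant D = (0.04386)(0.07879) - (-0.001099)(-0.001099) = 0.003455
V_1 = [(0.005495)(0.07879) - (-0.001099)(0.003846)]/D = 0.1265 V
V_3 = [(0.04386)(0.003846) - (0.005495)(-0.001099)]/D = 0.05058 V
I_R1 = (V_0 - V_1)/R1 = (5 - 0.1265)/910 = 0.005355 A
P_R1 = I_R1² × R1 = (0.005355)² × 910 = 0.0261 W

Final answer: 0.0261 W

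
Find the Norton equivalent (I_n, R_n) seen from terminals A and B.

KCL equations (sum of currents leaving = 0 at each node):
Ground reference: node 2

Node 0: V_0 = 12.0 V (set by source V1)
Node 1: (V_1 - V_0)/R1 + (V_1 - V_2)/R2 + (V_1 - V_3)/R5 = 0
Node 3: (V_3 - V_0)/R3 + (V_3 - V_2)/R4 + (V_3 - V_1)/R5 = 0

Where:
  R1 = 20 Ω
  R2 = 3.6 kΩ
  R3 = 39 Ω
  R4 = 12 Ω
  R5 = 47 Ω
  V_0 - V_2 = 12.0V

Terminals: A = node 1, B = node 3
Find the Thévenin equivalent first; then I_n = V_th/R_th and R_n = R_th.
Step 1 — V_th is the open-circuit voltage V_A - V_B (nothing connected across the terminals).
Nodal analysis, taking node 2 as the 0 V reference.
Source V1 fixes V_0 = 12 V.
KCL at each unknown node (sum of currents leaving = 0; resistances in Ω):
  Node 1: (V_1 - 12)/20 + (V_1 - 0)/3600 + (V_1 - V_3)/47 = 0
  Node 3: (V_3 - 12)/39 + (V_3 - 0)/12 + (V_3 - V_1)/47 = 0
Collecting terms (coefficients in siemens):
  0.07155·V_1 - 0.02128·V_3 = 0.6
  0.1303·V_3 - 0.02128·V_1 = 0.3077
Determinant D = (0.07155)(0.1303) - (-0.02128)(-0.02128) = 0.008867
V_1 = [(0.6)(0.1303) - (-0.02128)(0.3077)]/D = 9.552 V
V_3 = [(0.07155)(0.3077) - (0.6)(-0.02128)]/D = 3.923 V
V_th = V_1 - V_3 = 9.552 - 3.923 = 5.629 V
Step 2 — R_th: zero the source — replace V1 by a short circuit (node 2 merges into node 0) — and find the resistance seen between A (node 1) and B (node 3).
Reduce the network between node 1 (A) and node 3 (B) by series/parallel combination:
  Rp1 = R1 ‖ R2 (parallel, both between nodes 0 and 1) = 1/(1/20 + 1/3600) = 19.89 Ω
  Rp2 = R3 ‖ R4 (parallel, both between nodes 0 and 3) = 1/(1/39 + 1/12) = 9.176 Ω
  Rs1 = Rp1 + Rp2 (series, joined only at node 0) = 19.89 + 9.176 = 29.07 Ω
  Rp3 = R5 ‖ Rs1 (parallel, both between nodes 1 and 3) = 1/(1/47 + 1/29.07) = 17.96 Ω
R_th = 17.96 Ω
I_n = V_th/R_th = 5.629/17.96 = 0.3134 A, and R_n = R_th = 17.96 Ω

Final answer: I_n = 0.3134 A, R_n = 17.96 Ω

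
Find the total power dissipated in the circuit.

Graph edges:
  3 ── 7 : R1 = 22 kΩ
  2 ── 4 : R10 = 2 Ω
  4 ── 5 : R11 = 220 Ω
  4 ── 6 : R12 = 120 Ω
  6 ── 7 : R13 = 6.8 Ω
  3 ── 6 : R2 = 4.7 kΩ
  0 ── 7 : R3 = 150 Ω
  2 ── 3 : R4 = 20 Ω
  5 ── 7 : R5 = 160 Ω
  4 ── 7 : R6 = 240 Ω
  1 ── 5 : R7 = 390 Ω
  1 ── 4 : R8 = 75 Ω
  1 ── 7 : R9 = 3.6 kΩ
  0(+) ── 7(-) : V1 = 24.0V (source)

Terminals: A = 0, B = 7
Nodal analysis, taking node 7 as the 0 V reference.
Source V1 fixes V_0 = 24 V.
KCL at each unknown node (sum of currents leaving = 0; resistances in Ω):
  Node 1: (V_1 - V_5)/390 + (V_1 - V_4)/75 + (V_1 - 0)/3600 = 0
  Node 2: (V_2 - V_3)/20 + (V_2 - V_4)/2 = 0
  Node 3: (V_3 - 0)/22000 + (V_3 - V_6)/4700 + (V_3 - V_2)/20 = 0
  Node 4: (V_4 - 0)/240 + (V_4 - V_1)/75 + (V_4 - V_2)/2 + (V_4 - V_5)/220 + (V_4 - V_6)/120 = 0
  Node 5: (V_5 - 0)/160 + (V_5 - V_1)/390 + (V_5 - V_4)/220 = 0
  Node 6: (V_6 - V_3)/4700 + (V_6 - V_4)/120 + (V_6 - 0)/6.8 = 0
Collecting terms (coefficients in siemens):
  0.01618·V_1 - 0.01333·V_4 - 0.002564·V_5 = 0
  0.55·V_2 - 0.05·V_3 - 0.5·V_4 = 0
  0.05026·V_3 - 0.05·V_2 - 0.0002128·V_6 = 0
  0.5304·V_4 - 0.01333·V_1 - 0.5·V_2 - 0.004545·V_5 - 0.008333·V_6 = 0
  0.01336·V_5 - 0.002564·V_1 - 0.004545·V_4 = 0
  0.1556·V_6 - 0.0002128·V_3 - 0.008333·V_4 = 0
Solving these 6 simultaneous equations (Gaussian elimination) gives:
  V_1 = 0 V, V_2 = 0 V, V_3 = 0 V, V_4 = 0 V
  V_5 = 0 V, V_6 = 0 V
Power in each resistor, P = (ΔV)²/R:
  P_R1 = (0 - 0)²/22000 = 0 W
  P_R2 = (0 - 0)²/4700 = 0 W
  P_R3 = (24 - 0)²/150 = 3.84 W
  P_R4 = (0 - 0)²/20 = 0 W
  P_R5 = (0 - 0)²/160 = 0 W
  P_R6 = (0 - 0)²/240 = 0 W
  P_R7 = (0 - 0)²/390 = 0 W
  P_R8 = (0 - 0)²/75 = 0 W
  P_R9 = (0 - 0)²/3600 = 0 W
  P_R10 = (0 - 0)²/2 = 0 W
  P_R11 = (0 - 0)²/220 = 0 W
  P_R12 = (0 - 0)²/120 = 0 W
  P_R13 = (0 - 0)²/6.8 = 0 W
P_total = P_R1 + P_R2 + P_R3 + P_R4 + P_R5 + P_R6 + P_R7 + P_R8 + P_R9 + P_R10 + P_R11 + P_R12 + P_R13 = 3.84 W

Final answer: 3.84 W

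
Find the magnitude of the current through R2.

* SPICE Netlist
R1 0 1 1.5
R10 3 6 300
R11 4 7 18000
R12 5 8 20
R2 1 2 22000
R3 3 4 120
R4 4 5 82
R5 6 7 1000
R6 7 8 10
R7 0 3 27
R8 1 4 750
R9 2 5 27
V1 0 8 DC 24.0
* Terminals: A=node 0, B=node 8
Nodal analysis, taking node 8 as the 0 V reference.
Source V1 fixes V_0 = 24 V.
KCL at each unknown node (sum of currents leaving = 0; resistances in Ω):
  Node 1: (V_1 - 24)/1.5 + (V_1 - V_2)/22000 + (V_1 - V_4)/750 = 0
  Node 2: (V_2 - V_1)/22000 + (V_2 - V_5)/27 = 0
  Node 3: (V_3 - V_4)/120 + (V_3 - 24)/27 + (V_3 - V_6)/300 = 0
  Node 4: (V_4 - V_3)/120 + (V_4 - V_5)/82 + (V_4 - V_1)/750 + (V_4 - V_7)/18000 = 0
  Node 5: (V_5 - V_4)/82 + (V_5 - V_2)/27 + (V_5 - 0)/20 = 0
  Node 6: (V_6 - V_7)/1000 + (V_6 - V_3)/300 = 0
  Node 7: (V_7 - V_6)/1000 + (V_7 - 0)/10 + (V_7 - V_4)/18000 = 0
Collecting terms (coefficients in siemens):
  0.668·V_1 - 0.00004545·V_2 - 0.001333·V_4 = 16
  0.03708·V_2 - 0.00004545·V_1 - 0.03704·V_5 = 0
  0.0487·V_3 - 0.008333·V_4 - 0.003333·V_6 = 0.8889
  0.02192·V_4 - 0.001333·V_1 - 0.008333·V_3 - 0.0122·V_5 - 0.00005556·V_7 = 0
  0.09923·V_5 - 0.03704·V_2 - 0.0122·V_4 = 0
  0.004333·V_6 - 0.003333·V_3 - 0.001·V_7 = 0
  0.1011·V_7 - 0.00005556·V_4 - 0.001·V_6 = 0
Solving these 7 simultaneous equations (Gaussian elimination) gives:
  V_1 = 23.97 V, V_2 = 2.14 V, V_3 = 21.2 V, V_4 = 10.69 V
  V_5 = 2.113 V, V_6 = 16.35 V, V_7 = 0.1676 V
I_R2 = (V_1 - V_2)/R2 = (23.97 - 2.14)/22000 = 0.0009924 A
|I_R2| = 0.0009924 A

Final answer: |I_R2| = 0.0009924 A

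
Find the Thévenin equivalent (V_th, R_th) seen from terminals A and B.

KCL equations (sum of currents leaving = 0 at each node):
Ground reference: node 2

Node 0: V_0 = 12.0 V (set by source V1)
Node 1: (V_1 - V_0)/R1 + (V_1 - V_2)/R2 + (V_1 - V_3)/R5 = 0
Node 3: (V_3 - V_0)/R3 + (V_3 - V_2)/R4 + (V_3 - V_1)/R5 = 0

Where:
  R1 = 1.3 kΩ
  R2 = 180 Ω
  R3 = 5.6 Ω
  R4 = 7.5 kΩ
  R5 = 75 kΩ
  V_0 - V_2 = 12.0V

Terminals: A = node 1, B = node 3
Step 1 — V_th is the open-circuit voltage V_A - V_B (nothing connected across the terminals).
Nodal analysis, taking node 2 as the 0 V reference.
Source V1 fixes V_0 = 12 V.
KCL at each unknown node (sum of currents leaving = 0; resistances in Ω):
  Node 1: (V_1 - 12)/1300 + (V_1 - 0)/180 + (V_1 - V_3)/75000 = 0
  Node 3: (V_3 - 12)/5.6 + (V_3 - 0)/7500 + (V_3 - V_1)/75000 = 0
Collecting terms (coefficients in siemens):
  0.006338·V_1 - 0.00001333·V_3 = 0.009231
  0.1787·V_3 - 0.00001333·V_1 = 2.143
Determinant D = (0.006338)(0.1787) - (-0.00001333)(-0.00001333) = 0.001133
V_1 = [(0.009231)(0.1787) - (-0.00001333)(2.143)]/D = 1.482 V
V_3 = [(0.006338)(2.143) - (0.009231)(-0.00001333)]/D = 11.99 V
V_th = V_1 - V_3 = 1.482 - 11.99 = -10.51 V
Step 2 — R_th: zero the source — replace V1 by a short circuit (node 2 merges into node 0) — and find the resistance seen between A (node 1) and B (node 3).
Reduce the network between node 1 (A) and node 3 (B) by series/parallel combination:
  Rp1 = R1 ‖ R2 (parallel, both between nodes 0 and 1) = 1/(1/1300 + 1/180) = 158.1 Ω
  Rp2 = R3 ‖ R4 (parallel, both between nodes 0 and 3) = 1/(1/5.6 + 1/7500) = 5.596 Ω
  Rs1 = Rp1 + Rp2 (series, joined only at node 0) = 158.1 + 5.596 = 163.7 Ω
  Rp3 = R5 ‖ Rs1 (parallel, both between nodes 1 and 3) = 1/(1/75000 + 1/163.7) = 163.3 Ω
R_th = 163.3 Ω

Final answer: V_th = -10.51 V, R_th = 163.3 Ω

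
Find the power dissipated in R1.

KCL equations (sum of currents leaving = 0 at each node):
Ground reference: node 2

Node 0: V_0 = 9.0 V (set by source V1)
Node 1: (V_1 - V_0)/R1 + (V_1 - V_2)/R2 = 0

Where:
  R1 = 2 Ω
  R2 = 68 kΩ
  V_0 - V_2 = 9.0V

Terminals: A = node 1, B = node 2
Nodal analysis, taking node 2 as the 0 V reference.
Source V1 fixes V_0 = 9 V.
KCL at each unknown node (sum of currents leaving = 0; resistances in Ω):
  Node 1: (V_1 - 9)/2 + (V_1 - 0)/68000 = 0
Collecting terms: 0.5 × V_1 = 4.5  =>  V_1 = 9 V
I_R1 = (V_0 - V_1)/R1 = (9 - 9)/2 = 0.0001323 A
P_R1 = I_R1² × R1 = (0.0001323)² × 2 = 0.00000003503 W

Final answer: 3.503e-08 W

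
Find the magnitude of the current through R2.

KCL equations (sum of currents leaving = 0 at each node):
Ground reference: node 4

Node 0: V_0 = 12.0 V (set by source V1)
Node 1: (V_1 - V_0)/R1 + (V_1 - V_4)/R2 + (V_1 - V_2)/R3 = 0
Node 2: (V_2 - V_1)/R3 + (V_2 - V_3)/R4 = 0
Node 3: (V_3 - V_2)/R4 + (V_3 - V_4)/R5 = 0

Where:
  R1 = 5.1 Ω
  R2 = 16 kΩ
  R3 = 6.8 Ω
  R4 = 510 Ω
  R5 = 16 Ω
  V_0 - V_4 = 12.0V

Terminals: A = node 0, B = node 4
Nodal analysis, taking node 4 as the 0 V reference.
Source V1 fixes V_0 = 12 V.
KCL at each unknown node (sum of currents leaving = 0; resistances in Ω):
  Node 1: (V_1 - 12)/5.1 + (V_1 - 0)/16000 + (V_1 - V_2)/6.8 = 0
  Node 2: (V_2 - V_1)/6.8 + (V_2 - V_3)/510 = 0
  Node 3: (V_3 - V_2)/510 + (V_3 - 0)/16 = 0
Collecting terms (coefficients in siemens):
  0.3432·V_1 - 0.1471·V_2 = 2.353
  0.149·V_2 - 0.1471·V_1 - 0.001961·V_3 = 0
  0.06446·V_3 - 0.001961·V_2 = 0
Solving these 3 simultaneous equations (Gaussian elimination) gives:
  V_1 = 11.88 V, V_2 = 11.73 V, V_3 = 0.3568 V
I_R2 = (V_1 - V_4)/R2 = (11.88 - 0)/16000 = 0.0007427 A
|I_R2| = 0.0007427 A

Final answer: |I_R2| = 0.0007427 A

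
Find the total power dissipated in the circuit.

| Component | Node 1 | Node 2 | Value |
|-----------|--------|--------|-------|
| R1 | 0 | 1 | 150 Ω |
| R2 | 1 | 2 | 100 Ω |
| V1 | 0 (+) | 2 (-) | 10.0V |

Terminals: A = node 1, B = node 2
Nodal analysis, taking node 2 as the 0 V reference.
Source V1 fixes V_0 = 10 V.
KCL at each unknown node (sum of currents leaving = 0; resistances in Ω):
  Node 1: (V_1 - 10)/150 + (V_1 - 0)/100 = 0
Collecting terms: 0.01667 × V_1 = 0.06667  =>  V_1 = 4 V
Power in each resistor, P = (ΔV)²/R:
  P_R1 = (10 - 4)²/150 = 0.24 W
  P_R2 = (4 - 0)²/100 = 0.16 W
P_total = P_R1 + P_R2 = 0.4 W

Final answer: 0.4 W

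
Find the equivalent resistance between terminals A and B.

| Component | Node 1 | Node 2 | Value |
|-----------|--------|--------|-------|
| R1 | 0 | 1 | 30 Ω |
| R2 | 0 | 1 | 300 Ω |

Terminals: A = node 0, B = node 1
Reduce the network between node 0 (A) and node 1 (B) by series/parallel combination:
  Rp1 = R1 ‖ R2 (parallel, both between nodes 0 and 1) = 1/(1/30 + 1/300) = 27.27 Ω
R_eq = 27.27 Ω

Final answer: 27.27 Ω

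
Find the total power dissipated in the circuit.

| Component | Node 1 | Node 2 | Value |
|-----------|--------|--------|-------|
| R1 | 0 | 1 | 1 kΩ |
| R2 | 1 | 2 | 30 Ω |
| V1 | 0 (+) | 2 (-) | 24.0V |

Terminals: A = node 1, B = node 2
Nodal analysis, taking node 2 as the 0 V reference.
Source V1 fixes V_0 = 24 V.
KCL at each unknown node (sum of currents leaving = 0; resistances in Ω):
  Node 1: (V_1 - 24)/1000 + (V_1 - 0)/30 = 0
Collecting terms: 0.03433 × V_1 = 0.024  =>  V_1 = 0.699 V
Power in each resistor, P = (ΔV)²/R:
  P_R1 = (24 - 0.699)²/1000 = 0.5429 W
  P_R2 = (0.699 - 0)²/30 = 0.01629 W
P_total = P_R1 + P_R2 = 0.5592 W

Final answer: 0.5592 W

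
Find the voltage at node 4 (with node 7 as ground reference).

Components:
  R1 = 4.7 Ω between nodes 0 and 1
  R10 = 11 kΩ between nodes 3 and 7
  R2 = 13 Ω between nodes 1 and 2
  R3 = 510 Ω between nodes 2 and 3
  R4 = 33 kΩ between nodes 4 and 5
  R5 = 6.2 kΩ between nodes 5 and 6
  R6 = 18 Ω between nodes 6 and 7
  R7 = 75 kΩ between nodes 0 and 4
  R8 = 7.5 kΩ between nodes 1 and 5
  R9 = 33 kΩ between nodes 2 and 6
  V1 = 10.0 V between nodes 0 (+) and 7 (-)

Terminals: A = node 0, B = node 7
Nodal analysis, taking node 7 as the 0 V reference.
Source V1 fixes V_0 = 10 V.
KCL at each unknown node (sum of currents leaving = 0; resistances in Ω):
  Node 1: (V_1 - 10)/4.7 + (V_1 - V_2)/13 + (V_1 - V_5)/7500 = 0
  Node 2: (V_2 - V_1)/13 + (V_2 - V_3)/510 + (V_2 - V_6)/33000 = 0
  Node 3: (V_3 - V_2)/510 + (V_3 - 0)/11000 = 0
  Node 4: (V_4 - V_5)/33000 + (V_4 - 10)/75000 = 0
  Node 5: (V_5 - V_4)/33000 + (V_5 - V_6)/6200 + (V_5 - V_1)/7500 = 0
  Node 6: (V_6 - V_5)/6200 + (V_6 - 0)/18 + (V_6 - V_2)/33000 = 0
Collecting terms (coefficients in siemens):
  0.2898·V_1 - 0.07692·V_2 - 0.0001333·V_5 = 2.128
  0.07891·V_2 - 0.07692·V_1 - 0.001961·V_3 - 0.0000303·V_6 = 0
  0.002052·V_3 - 0.001961·V_2 = 0
  0.00004364·V_4 - 0.0000303·V_5 = 0.0001333
  0.0003249·V_5 - 0.0001333·V_1 - 0.0000303·V_4 - 0.0001613·V_6 = 0
  0.05575·V_6 - 0.0000303·V_2 - 0.0001613·V_5 = 0
Solving these 6 simultaneous equations (Gaussian elimination) gives:
  V_1 = 9.991 V, V_2 = 9.976 V, V_3 = 9.534 V, V_4 = 6.318 V
  V_5 = 4.699 V, V_6 = 0.01902 V
The requested potential is V_4 = 6.318 V.

Final answer: V_4 = 6.318 V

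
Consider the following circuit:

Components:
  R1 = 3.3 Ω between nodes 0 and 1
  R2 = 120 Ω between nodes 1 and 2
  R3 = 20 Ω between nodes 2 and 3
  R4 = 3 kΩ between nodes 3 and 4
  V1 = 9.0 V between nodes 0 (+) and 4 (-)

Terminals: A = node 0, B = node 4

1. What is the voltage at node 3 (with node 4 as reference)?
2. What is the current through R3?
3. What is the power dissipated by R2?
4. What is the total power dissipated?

Nodal analysis, taking node 4 as the 0 V reference.
Source V1 fixes V_0 = 9 V.
KCL at each unknown node (sum of currents leaving = 0; resistances in Ω):
  Node 1: (V_1 - 9)/3.3 + (V_1 - V_2)/120 = 0
  Node 2: (V_2 - V_1)/120 + (V_2 - V_3)/20 = 0
  Node 3: (V_3 - V_2)/20 + (V_3 - 0)/3000 = 0
Collecting terms (coefficients in siemens):
  0.3114·V_1 - 0.008333·V_2 = 2.727
  0.05833·V_2 - 0.008333·V_1 - 0.05·V_3 = 0
  0.05033·V_3 - 0.05·V_2 = 0
Solving these 3 simultaneous equations (Gaussian elimination) gives:
  V_1 = 8.991 V, V_2 = 8.647 V, V_3 = 8.59 V
Part 1:
  Read off the nodal solution: V_3 = 8.59 V
Part 2:
  I_R3 = (V_2 - V_3)/R3 = (8.647 - 8.59)/20 = 0.002863 A
  Magnitude: I_R3 = 0.002863 A
Part 3:
  I_R2 = (V_1 - V_2)/R2 = (8.991 - 8.647)/120 = 0.002863 A
  P_R2 = I_R2² × R2 = (0.002863)² × 120 = 0.0009838 W
Part 4:
  Power in each resistor, P = (ΔV)²/R:
    P_R1 = (9 - 8.991)²/3.3 = 0.00002705 W
    P_R2 = (8.991 - 8.647)²/120 = 0.0009838 W
    P_R3 = (8.647 - 8.59)²/20 = 0.000164 W
    P_R4 = (8.59 - 0)²/3000 = 0.02459 W
  P_total = P_R1 + P_R2 + P_R3 + P_R4 = 0.02577 W

Final answers:
1. V_3 = 8.59 V
2. I_R3 = 0.002863 A
3. P_R2 = 0.0009838 W
4. P_total = 0.02577 W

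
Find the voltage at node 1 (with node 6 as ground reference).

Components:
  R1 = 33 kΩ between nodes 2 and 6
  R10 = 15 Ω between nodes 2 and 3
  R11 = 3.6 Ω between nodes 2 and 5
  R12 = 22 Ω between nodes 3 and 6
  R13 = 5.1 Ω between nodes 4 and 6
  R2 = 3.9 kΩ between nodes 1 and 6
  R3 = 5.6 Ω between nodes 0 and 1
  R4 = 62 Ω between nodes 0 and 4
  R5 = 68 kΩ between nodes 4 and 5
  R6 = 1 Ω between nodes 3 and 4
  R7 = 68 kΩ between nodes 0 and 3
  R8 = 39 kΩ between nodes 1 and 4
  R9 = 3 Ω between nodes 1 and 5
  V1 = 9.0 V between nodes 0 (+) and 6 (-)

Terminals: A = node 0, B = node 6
Nodal analysis, taking node 6 as the 0 V reference.
Source V1 fixes V_0 = 9 V.
KCL at each unknown node (sum of currents leaving = 0; resistances in Ω):
  Node 1: (V_1 - 0)/3900 + (V_1 - 9)/5.6 + (V_1 - V_4)/39000 + (V_1 - V_5)/3 = 0
  Node 2: (V_2 - 0)/33000 + (V_2 - V_3)/15 + (V_2 - V_5)/3.6 = 0
  Node 3: (V_3 - V_4)/1 + (V_3 - 9)/68000 + (V_3 - V_2)/15 + (V_3 - 0)/22 = 0
  Node 4: (V_4 - 9)/62 + (V_4 - V_5)/68000 + (V_4 - V_3)/1 + (V_4 - V_1)/39000 + (V_4 - 0)/5.1 = 0
  Node 5: (V_5 - V_4)/68000 + (V_5 - V_1)/3 + (V_5 - V_2)/3.6 = 0
Collecting terms (coefficients in siemens):
  0.5122·V_1 - 0.00002564·V_4 - 0.3333·V_5 = 1.607
  0.3445·V_2 - 0.06667·V_3 - 0.2778·V_5 = 0
  1.112·V_3 - 0.06667·V_2 - 1·V_4 = 0.0001324
  1.212·V_4 - 0.00002564·V_1 - 1·V_3 - 0.00001471·V_5 = 0.1452
  0.6111·V_5 - 0.3333·V_1 - 0.2778·V_2 - 0.00001471·V_4 = 0
Solving these 5 simultaneous equations (Gaussian elimination) gives:
  V_1 = 7.497 V, V_2 = 5.741 V, V_3 = 1.751 V, V_4 = 1.564 V
  V_5 = 6.699 V
The requested potential is V_1 = 7.497 V.

Final answer: V_1 = 7.497 V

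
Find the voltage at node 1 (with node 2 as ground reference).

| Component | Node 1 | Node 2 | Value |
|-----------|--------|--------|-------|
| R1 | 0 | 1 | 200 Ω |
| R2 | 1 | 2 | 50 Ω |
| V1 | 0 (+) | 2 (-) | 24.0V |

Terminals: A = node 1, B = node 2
Nodal analysis, taking node 2 as the 0 V reference.
Source V1 fixes V_0 = 24 V.
KCL at each unknown node (sum of currents leaving = 0; resistances in Ω):
  Node 1: (V_1 - 24)/200 + (V_1 - 0)/50 = 0
Collecting terms: 0.025 × V_1 = 0.12  =>  V_1 = 4.8 V
The requested potential is V_1 = 4.8 V.

Final answer: V_1 = 4.8 V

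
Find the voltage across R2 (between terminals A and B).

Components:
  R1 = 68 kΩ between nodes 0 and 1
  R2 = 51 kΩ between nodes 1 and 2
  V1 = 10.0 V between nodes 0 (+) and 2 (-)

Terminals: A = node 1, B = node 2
R1 and R2 are in series across V1 (node 0 → node 1 → node 2), and the output A–B is taken across R2, so this is a voltage divider.
Series current: I = V1/(R1 + R2) = 10/(68000 + 51000) = 10/119000 = 0.00008403 A
V_R2 = I × R2 = V1 × R2/(R1 + R2) = 10 × 51000/119000 = 4.286 V

Final answer: 4.286 V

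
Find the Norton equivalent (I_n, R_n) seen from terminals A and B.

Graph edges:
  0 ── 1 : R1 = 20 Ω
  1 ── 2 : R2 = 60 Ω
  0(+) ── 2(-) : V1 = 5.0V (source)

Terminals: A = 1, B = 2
Find the Thévenin equivalent first; then I_n = V_th/R_th and R_n = R_th.
Step 1 — V_th is the open-circuit voltage V_A - V_B (nothing connected across the terminals).
Nodal analysis, taking node 2 as the 0 V reference.
Source V1 fixes V_0 = 5 V.
KCL at each unknown node (sum of currents leaving = 0; resistances in Ω):
  Node 1: (V_1 - 5)/20 + (V_1 - 0)/60 = 0
Collecting terms: 0.06667 × V_1 = 0.25  =>  V_1 = 3.75 V
V_th = V_1 - V_2 = 3.75 - 0 = 3.75 V
Step 2 — R_th: zero the source — replace V1 by a short circuit (node 2 merges into node 0) — and find the resistance seen between A (node 1) and B (node 0).
Reduce the network between node 1 (A) and node 0 (B) by series/parallel combination:
  Rp1 = R1 ‖ R2 (parallel, both between nodes 0 and 1) = 1/(1/20 + 1/60) = 15 Ω
R_th = 15 Ω
I_n = V_th/R_th = 3.75/15 = 0.25 A, and R_n = R_th = 15 Ω

Final answer: I_n = 0.25 A, R_n = 15 Ω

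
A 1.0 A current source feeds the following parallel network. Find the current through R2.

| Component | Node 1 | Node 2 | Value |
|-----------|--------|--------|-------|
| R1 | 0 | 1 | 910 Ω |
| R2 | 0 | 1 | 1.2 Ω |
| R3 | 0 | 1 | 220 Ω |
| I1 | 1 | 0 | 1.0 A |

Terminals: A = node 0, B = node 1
All resistors sit directly between nodes 0 and 1, so they are in parallel and share one voltage V; the full source current 1 A splits among them.
1/R_par = 1/910 + 1/1.2 + 1/220 = 0.839 S  =>  R_par = 1.192 Ω
V = I × R_par = 1 × 1.192 = 1.192 V
I_R2 = V/R2 = 1.192/1.2 = 0.9933 A

Final answer: 0.9933 A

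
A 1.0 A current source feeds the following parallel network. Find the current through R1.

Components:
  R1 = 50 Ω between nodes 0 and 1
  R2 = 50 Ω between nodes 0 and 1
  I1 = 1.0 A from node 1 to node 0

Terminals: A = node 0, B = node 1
All resistors sit directly between nodes 0 and 1, so they are in parallel and share one voltage V; the full source current 1 A splits among them.
1/R_par = 1/50 + 1/50 = 0.04 S  =>  R_par = 25 Ω
V = I × R_par = 1 × 25 = 25 V
I_R1 = V/R1 = 25/50 = 0.5 A

Final answer: 0.5 A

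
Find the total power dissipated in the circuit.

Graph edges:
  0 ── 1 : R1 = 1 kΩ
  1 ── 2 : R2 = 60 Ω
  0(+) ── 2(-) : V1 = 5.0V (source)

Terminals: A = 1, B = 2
Nodal analysis, taking node 2 as the 0 V reference.
Source V1 fixes V_0 = 5 V.
KCL at each unknown node (sum of currents leaving = 0; resistances in Ω):
  Node 1: (V_1 - 5)/1000 + (V_1 - 0)/60 = 0
Collecting terms: 0.01767 × V_1 = 0.005  =>  V_1 = 0.283 V
Power in each resistor, P = (ΔV)²/R:
  P_R1 = (5 - 0.283)²/1000 = 0.02225 W
  P_R2 = (0.283 - 0)²/60 = 0.001335 W
P_total = P_R1 + P_R2 = 0.02358 W

Final answer: 0.02358 W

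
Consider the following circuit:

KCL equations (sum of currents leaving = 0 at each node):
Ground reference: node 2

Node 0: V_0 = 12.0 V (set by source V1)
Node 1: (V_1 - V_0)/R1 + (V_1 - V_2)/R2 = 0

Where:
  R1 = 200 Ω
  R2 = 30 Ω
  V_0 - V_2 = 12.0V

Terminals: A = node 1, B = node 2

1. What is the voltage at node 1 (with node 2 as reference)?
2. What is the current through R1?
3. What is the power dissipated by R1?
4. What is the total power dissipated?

Nodal analysis, taking node 2 as the 0 V reference.
Source V1 fixes V_0 = 12 V.
KCL at each unknown node (sum of currents leaving = 0; resistances in Ω):
  Node 1: (V_1 - 12)/200 + (V_1 - 0)/30 = 0
Collecting terms: 0.03833 × V_1 = 0.06  =>  V_1 = 1.565 V
Part 1:
  Read off the nodal solution: V_1 = 1.565 V
Part 2:
  I_R1 = (V_0 - V_1)/R1 = (12 - 1.565)/200 = 0.05217 A
  Magnitude: I_R1 = 0.05217 A
Part 3:
  I_R1 = (V_0 - V_1)/R1 = (12 - 1.565)/200 = 0.05217 A
  P_R1 = I_R1² × R1 = (0.05217)² × 200 = 0.5444 W
Part 4:
  Power in each resistor, P = (ΔV)²/R:
    P_R1 = (12 - 1.565)²/200 = 0.5444 W
    P_R2 = (1.565 - 0)²/30 = 0.08166 W
  P_total = P_R1 + P_R2 = 0.6261 W

Final answers:
1. V_1 = 1.565 V
2. I_R1 = 0.05217 A
3. P_R1 = 0.5444 W
4. P_total = 0.6261 W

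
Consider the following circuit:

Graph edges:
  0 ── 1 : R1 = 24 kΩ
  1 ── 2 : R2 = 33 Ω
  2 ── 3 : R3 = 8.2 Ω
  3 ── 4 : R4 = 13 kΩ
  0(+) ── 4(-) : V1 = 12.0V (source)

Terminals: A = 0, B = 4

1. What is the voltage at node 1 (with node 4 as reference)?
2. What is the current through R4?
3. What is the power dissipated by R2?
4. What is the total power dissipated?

Nodal analysis, taking node 4 as the 0 V reference.
Source V1 fixes V_0 = 12 V.
KCL at each unknown node (sum of currents leaving = 0; resistances in Ω):
  Node 1: (V_1 - 12)/24000 + (V_1 - V_2)/33 = 0
  Node 2: (V_2 - V_1)/33 + (V_2 - V_3)/8.2 = 0
  Node 3: (V_3 - V_2)/8.2 + (V_3 - 0)/13000 = 0
Collecting terms (coefficients in siemens):
  0.03034·V_1 - 0.0303·V_2 = 0.0005
  0.1523·V_2 - 0.0303·V_1 - 0.122·V_3 = 0
  0.122·V_3 - 0.122·V_2 = 0
Solving these 3 simultaneous equations (Gaussian elimination) gives:
  V_1 = 4.225 V, V_2 = 4.214 V, V_3 = 4.212 V
Part 1:
  Read off the nodal solution: V_1 = 4.225 V
Part 2:
  I_R4 = (V_3 - V_4)/R4 = (4.212 - 0)/13000 = 0.000324 A
  Magnitude: I_R4 = 0.000324 A
Part 3:
  I_R2 = (V_1 - V_2)/R2 = (4.225 - 4.214)/33 = 0.000324 A
  P_R2 = I_R2² × R2 = (0.000324)² × 33 = 0.000003463 W
Part 4:
  Power in each resistor, P = (ΔV)²/R:
    P_R1 = (12 - 4.225)²/24000 = 0.002519 W
    P_R2 = (4.225 - 4.214)²/33 = 0.000003463 W
    P_R3 = (4.214 - 4.212)²/8.2 = 0.0000008606 W
    P_R4 = (4.212 - 0)²/13000 = 0.001364 W
  P_total = P_R1 + P_R2 + P_R3 + P_R4 = 0.003888 W

Final answers:
1. V_1 = 4.225 V
2. I_R4 = 0.000324 A
3. P_R2 = 3.463e-06 W
4. P_total = 0.003888 W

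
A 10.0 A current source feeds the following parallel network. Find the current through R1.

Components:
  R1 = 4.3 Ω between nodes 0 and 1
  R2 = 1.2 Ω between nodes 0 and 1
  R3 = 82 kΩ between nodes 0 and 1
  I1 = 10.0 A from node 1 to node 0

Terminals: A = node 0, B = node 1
All resistors sit directly between nodes 0 and 1, so they are in parallel and share one voltage V; the full source current 10 A splits among them.
1/R_par = 1/4.3 + 1/1.2 + 1/82000 = 1.066 S  =>  R_par = 0.9382 Ω
V = I × R_par = 10 × 0.9382 = 9.382 V
I_R1 = V/R1 = 9.382/4.3 = 2.182 A

Final answer: 2.182 A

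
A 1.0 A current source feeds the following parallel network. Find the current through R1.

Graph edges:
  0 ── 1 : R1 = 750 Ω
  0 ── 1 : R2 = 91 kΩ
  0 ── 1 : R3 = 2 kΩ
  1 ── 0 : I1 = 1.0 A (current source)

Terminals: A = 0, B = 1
All resistors sit directly between nodes 0 and 1, so they are in parallel and share one voltage V; the full source current 1 A splits among them.
1/R_par = 1/750 + 1/91000 + 1/2000 = 0.001844 S  =>  R_par = 542.2 Ω
V = I × R_par = 1 × 542.2 = 542.2 V
I_R1 = V/R1 = 542.2/750 = 0.7229 A

Final answer: 0.7229 A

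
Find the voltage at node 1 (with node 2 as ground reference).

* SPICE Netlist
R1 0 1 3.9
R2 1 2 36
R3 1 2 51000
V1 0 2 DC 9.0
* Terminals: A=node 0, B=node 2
Nodal analysis, taking node 2 as the 0 V reference.
Source V1 fixes V_0 = 9 V.
KCL at each unknown node (sum of currents leaving = 0; resistances in Ω):
  Node 1: (V_1 - 9)/3.9 + (V_1 - 0)/36 + (V_1 - 0)/51000 = 0
Collecting terms: 0.2842 × V_1 = 2.308  =>  V_1 = 8.12 V
The requested potential is V_1 = 8.12 V.

Final answer: V_1 = 8.12 V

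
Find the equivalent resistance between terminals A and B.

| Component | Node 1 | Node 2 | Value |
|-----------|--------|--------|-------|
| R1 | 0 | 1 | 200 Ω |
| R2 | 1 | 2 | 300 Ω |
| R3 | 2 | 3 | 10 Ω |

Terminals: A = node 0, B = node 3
Reduce the network between node 0 (A) and node 3 (B) by series/parallel combination:
  Rs1 = R1 + R2 (series, joined only at node 1) = 200 + 300 = 500 Ω
  Rs2 = R3 + Rs1 (series, joined only at node 2) = 10 + 500 = 510 Ω
R_eq = 510 Ω

Final answer: 510 Ω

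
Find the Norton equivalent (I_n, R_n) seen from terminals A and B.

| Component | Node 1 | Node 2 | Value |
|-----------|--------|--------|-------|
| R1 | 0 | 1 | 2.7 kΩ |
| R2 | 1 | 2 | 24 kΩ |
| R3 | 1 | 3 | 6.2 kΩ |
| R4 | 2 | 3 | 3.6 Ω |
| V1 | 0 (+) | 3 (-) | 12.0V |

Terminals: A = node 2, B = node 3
Find the Thévenin equivalent first; then I_n = V_th/R_th and R_n = R_th.
Step 1 — V_th is the open-circuit voltage V_A - V_B (nothing connected across the terminals).
Nodal analysis, taking node 3 as the 0 V reference.
Source V1 fixes V_0 = 12 V.
KCL at each unknown node (sum of currents leaving = 0; resistances in Ω):
  Node 1: (V_1 - 12)/2700 + (V_1 - V_2)/24000 + (V_1 - 0)/6200 = 0
  Node 2: (V_2 - V_1)/24000 + (V_2 - 0)/3.6 = 0
Collecting terms (coefficients in siemens):
  0.0005733·V_1 - 0.00004167·V_2 = 0.004444
  0.2778·V_2 - 0.00004167·V_1 = 0
Determinant D = (0.0005733)(0.2778) - (-0.00004167)(-0.00004167) = 0.0001593
V_1 = [(0.004444)(0.2778) - (-0.00004167)(0)]/D = 7.752 V
V_2 = [(0.0005733)(0) - (0.004444)(-0.00004167)]/D = 0.001163 V
V_th = V_2 - V_3 = 0.001163 - 0 = 0.001163 V
Step 2 — R_th: zero the source — replace V1 by a short circuit (node 3 merges into node 0) — and find the resistance seen between A (node 2) and B (node 0).
Reduce the network between node 2 (A) and node 0 (B) by series/parallel combination:
  Rp1 = R1 ‖ R3 (parallel, both between nodes 0 and 1) = 1/(1/2700 + 1/6200) = 1881 Ω
  Rs1 = R2 + Rp1 (series, joined only at node 1) = 24000 + 1881 = 25880 Ω
  Rp2 = R4 ‖ Rs1 (parallel, both between nodes 0 and 2) = 1/(1/3.6 + 1/25880) = 3.599 Ω
R_th = 3.599 Ω
I_n = V_th/R_th = 0.001163/3.599 = 0.000323 A, and R_n = R_th = 3.599 Ω

Final answer: I_n = 0.000323 A, R_n = 3.599 Ω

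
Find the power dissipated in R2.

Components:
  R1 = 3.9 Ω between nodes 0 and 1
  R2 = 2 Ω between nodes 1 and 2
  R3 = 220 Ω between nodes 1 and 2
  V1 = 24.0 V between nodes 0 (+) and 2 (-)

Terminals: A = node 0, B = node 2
Nodal analysis, taking node 2 as the 0 V reference.
Source V1 fixes V_0 = 24 V.
KCL at each unknown node (sum of currents leaving = 0; resistances in Ω):
  Node 1: (V_1 - 24)/3.9 + (V_1 - 0)/2 + (V_1 - 0)/220 = 0
Collecting terms: 0.761 × V_1 = 6.154  =>  V_1 = 8.087 V
I_R2 = (V_1 - V_2)/R2 = (8.087 - 0)/2 = 4.043 A
P_R2 = I_R2² × R2 = (4.043)² × 2 = 32.7 W

Final answer: 32.7 W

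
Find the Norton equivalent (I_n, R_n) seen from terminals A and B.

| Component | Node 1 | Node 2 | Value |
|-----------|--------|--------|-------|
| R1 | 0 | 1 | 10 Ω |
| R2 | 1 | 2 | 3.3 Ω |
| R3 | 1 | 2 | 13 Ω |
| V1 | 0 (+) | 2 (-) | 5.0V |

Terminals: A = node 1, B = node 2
Find the Thévenin equivalent first; then I_n = V_th/R_th and R_n = R_th.
Step 1 — V_th is the open-circuit voltage V_A - V_B (nothing connected across the terminals).
Nodal analysis, taking node 2 as the 0 V reference.
Source V1 fixes V_0 = 5 V.
KCL at each unknown node (sum of currents leaving = 0; resistances in Ω):
  Node 1: (V_1 - 5)/10 + (V_1 - 0)/3.3 + (V_1 - 0)/13 = 0
Collecting terms: 0.48 × V_1 = 0.5  =>  V_1 = 1.042 V
V_th = V_1 - V_2 = 1.042 - 0 = 1.042 V
Step 2 — R_th: zero the source — replace V1 by a short circuit (node 2 merges into node 0) — and find the resistance seen between A (node 1) and B (node 0).
Reduce the network between node 1 (A) and node 0 (B) by series/parallel combination:
  Rp1 = R1 ‖ R2 ‖ R3 (parallel, all between nodes 0 and 1) = 1/(1/10 + 1/3.3 + 1/13) = 2.084 Ω
R_th = 2.084 Ω
I_n = V_th/R_th = 1.042/2.084 = 0.5 A, and R_n = R_th = 2.084 Ω

Final answer: I_n = 0.5 A, R_n = 2.084 Ω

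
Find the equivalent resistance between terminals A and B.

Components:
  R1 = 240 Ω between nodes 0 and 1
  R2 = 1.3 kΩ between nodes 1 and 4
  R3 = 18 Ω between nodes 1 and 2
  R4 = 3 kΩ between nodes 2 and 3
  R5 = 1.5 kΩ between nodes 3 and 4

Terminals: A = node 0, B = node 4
Reduce the network between node 0 (A) and node 4 (B) by series/parallel combination:
  Rs1 = R3 + R4 (series, joined only at node 2) = 18 + 3000 = 3018 Ω
  Rs2 = R5 + Rs1 (series, joined only at node 3) = 1500 + 3018 = 4518 Ω
  Rp1 = R2 ‖ Rs2 (parallel, both between nodes 1 and 4) = 1/(1/1300 + 1/4518) = 1010 Ω
  Rs3 = R1 + Rp1 (series, joined only at node 1) = 240 + 1010 = 1250 Ω
R_eq = 1.25 kΩ

Final answer: 1.25 kΩ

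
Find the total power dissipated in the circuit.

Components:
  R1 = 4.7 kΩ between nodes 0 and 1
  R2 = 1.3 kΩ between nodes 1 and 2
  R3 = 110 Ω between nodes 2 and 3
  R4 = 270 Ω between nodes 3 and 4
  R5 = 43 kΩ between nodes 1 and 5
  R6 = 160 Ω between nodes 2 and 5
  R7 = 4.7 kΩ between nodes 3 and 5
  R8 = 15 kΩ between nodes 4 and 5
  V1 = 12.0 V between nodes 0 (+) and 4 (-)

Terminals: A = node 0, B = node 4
Nodal analysis, taking node 4 as the 0 V reference.
Source V1 fixes V_0 = 12 V.
KCL at each unknown node (sum of currents leaving = 0; resistances in Ω):
  Node 1: (V_1 - 12)/4700 + (V_1 - V_2)/1300 + (V_1 - V_5)/43000 = 0
  Node 2: (V_2 - V_1)/1300 + (V_2 - V_3)/110 + (V_2 - V_5)/160 = 0
  Node 3: (V_3 - V_2)/110 + (V_3 - 0)/270 + (V_3 - V_5)/4700 = 0
  Node 5: (V_5 - V_1)/43000 + (V_5 - V_2)/160 + (V_5 - V_3)/4700 + (V_5 - 0)/15000 = 0
Collecting terms (coefficients in siemens):
  0.001005·V_1 - 0.0007692·V_2 - 0.00002326·V_5 = 0.002553
  0.01611·V_2 - 0.0007692·V_1 - 0.009091·V_3 - 0.00625·V_5 = 0
  0.01301·V_3 - 0.009091·V_2 - 0.0002128·V_5 = 0
  0.006553·V_5 - 0.00002326·V_1 - 0.00625·V_2 - 0.0002128·V_3 = 0
Solving these 4 simultaneous equations (Gaussian elimination) gives:
  V_1 = 3.09 V, V_2 = 0.6983 V, V_3 = 0.4994 V, V_5 = 0.6932 V
Power in each resistor, P = (ΔV)²/R:
  P_R1 = (12 - 3.09)²/4700 = 0.01689 W
  P_R2 = (3.09 - 0.6983)²/1300 = 0.004401 W
  P_R3 = (0.6983 - 0.4994)²/110 = 0.0003597 W
  P_R4 = (0.4994 - 0)²/270 = 0.0009236 W
  P_R5 = (3.09 - 0.6932)²/43000 = 0.0001336 W
  P_R6 = (0.6983 - 0.6932)²/160 = 0.0000001609 W
  P_R7 = (0.4994 - 0.6932)²/4700 = 0.000007994 W
  P_R8 = (0 - 0.6932)²/15000 = 0.00003203 W
P_total = P_R1 + P_R2 + P_R3 + P_R4 + P_R5 + P_R6 + P_R7 + P_R8 = 0.02275 W

Final answer: 0.02275 W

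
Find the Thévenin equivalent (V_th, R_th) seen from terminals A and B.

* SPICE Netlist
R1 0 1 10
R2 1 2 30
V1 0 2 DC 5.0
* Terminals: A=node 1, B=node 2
Step 1 — V_th is the open-circuit voltage V_A - V_B (nothing connected across the terminals).
Nodal analysis, taking node 2 as the 0 V reference.
Source V1 fixes V_0 = 5 V.
KCL at each unknown node (sum of currents leaving = 0; resistances in Ω):
  Node 1: (V_1 - 5)/10 + (V_1 - 0)/30 = 0
Collecting terms: 0.1333 × V_1 = 0.5  =>  V_1 = 3.75 V
V_th = V_1 - V_2 = 3.75 - 0 = 3.75 V
Step 2 — R_th: zero the source — replace V1 by a short circuit (node 2 merges into node 0) — and find the resistance seen between A (node 1) and B (node 0).
Reduce the network between node 1 (A) and node 0 (B) by series/parallel combination:
  Rp1 = R1 ‖ R2 (parallel, both between nodes 0 and 1) = 1/(1/10 + 1/30) = 7.5 Ω
R_th = 7.5 Ω

Final answer: V_th = 3.75 V, R_th = 7.5 Ω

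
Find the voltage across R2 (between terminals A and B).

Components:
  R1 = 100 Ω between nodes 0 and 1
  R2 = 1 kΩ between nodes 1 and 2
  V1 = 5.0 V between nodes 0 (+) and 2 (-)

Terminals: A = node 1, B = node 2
R1 and R2 are in series across V1 (node 0 → node 1 → node 2), and the output A–B is taken across R2, so this is a voltage divider.
Series current: I = V1/(R1 + R2) = 5/(100 + 1000) = 5/1100 = 0.004545 A
V_R2 = I × R2 = V1 × R2/(R1 + R2) = 5 × 1000/1100 = 4.545 V

Final answer: 4.545 V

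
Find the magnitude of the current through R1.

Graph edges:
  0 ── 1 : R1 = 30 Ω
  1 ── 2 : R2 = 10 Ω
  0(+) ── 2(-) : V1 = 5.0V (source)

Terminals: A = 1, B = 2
Nodal analysis, taking node 2 as the 0 V reference.
Source V1 fixes V_0 = 5 V.
KCL at each unknown node (sum of currents leaving = 0; resistances in Ω):
  Node 1: (V_1 - 5)/30 + (V_1 - 0)/10 = 0
Collecting terms: 0.1333 × V_1 = 0.1667  =>  V_1 = 1.25 V
I_R1 = (V_0 - V_1)/R1 = (5 - 1.25)/30 = 0.125 A
|I_R1| = 0.125 A

Final answer: |I_R1| = 0.125 A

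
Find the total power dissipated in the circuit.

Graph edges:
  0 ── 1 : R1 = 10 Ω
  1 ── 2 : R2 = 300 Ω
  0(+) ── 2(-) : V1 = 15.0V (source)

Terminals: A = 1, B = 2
Nodal analysis, taking node 2 as the 0 V reference.
Source V1 fixes V_0 = 15 V.
KCL at each unknown node (sum of currents leaving = 0; resistances in Ω):
  Node 1: (V_1 - 15)/10 + (V_1 - 0)/300 = 0
Collecting terms: 0.1033 × V_1 = 1.5  =>  V_1 = 14.52 V
Power in each resistor, P = (ΔV)²/R:
  P_R1 = (15 - 14.52)²/10 = 0.02341 W
  P_R2 = (14.52 - 0)²/300 = 0.7024 W
P_total = P_R1 + P_R2 = 0.7258 W

Final answer: 0.7258 W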